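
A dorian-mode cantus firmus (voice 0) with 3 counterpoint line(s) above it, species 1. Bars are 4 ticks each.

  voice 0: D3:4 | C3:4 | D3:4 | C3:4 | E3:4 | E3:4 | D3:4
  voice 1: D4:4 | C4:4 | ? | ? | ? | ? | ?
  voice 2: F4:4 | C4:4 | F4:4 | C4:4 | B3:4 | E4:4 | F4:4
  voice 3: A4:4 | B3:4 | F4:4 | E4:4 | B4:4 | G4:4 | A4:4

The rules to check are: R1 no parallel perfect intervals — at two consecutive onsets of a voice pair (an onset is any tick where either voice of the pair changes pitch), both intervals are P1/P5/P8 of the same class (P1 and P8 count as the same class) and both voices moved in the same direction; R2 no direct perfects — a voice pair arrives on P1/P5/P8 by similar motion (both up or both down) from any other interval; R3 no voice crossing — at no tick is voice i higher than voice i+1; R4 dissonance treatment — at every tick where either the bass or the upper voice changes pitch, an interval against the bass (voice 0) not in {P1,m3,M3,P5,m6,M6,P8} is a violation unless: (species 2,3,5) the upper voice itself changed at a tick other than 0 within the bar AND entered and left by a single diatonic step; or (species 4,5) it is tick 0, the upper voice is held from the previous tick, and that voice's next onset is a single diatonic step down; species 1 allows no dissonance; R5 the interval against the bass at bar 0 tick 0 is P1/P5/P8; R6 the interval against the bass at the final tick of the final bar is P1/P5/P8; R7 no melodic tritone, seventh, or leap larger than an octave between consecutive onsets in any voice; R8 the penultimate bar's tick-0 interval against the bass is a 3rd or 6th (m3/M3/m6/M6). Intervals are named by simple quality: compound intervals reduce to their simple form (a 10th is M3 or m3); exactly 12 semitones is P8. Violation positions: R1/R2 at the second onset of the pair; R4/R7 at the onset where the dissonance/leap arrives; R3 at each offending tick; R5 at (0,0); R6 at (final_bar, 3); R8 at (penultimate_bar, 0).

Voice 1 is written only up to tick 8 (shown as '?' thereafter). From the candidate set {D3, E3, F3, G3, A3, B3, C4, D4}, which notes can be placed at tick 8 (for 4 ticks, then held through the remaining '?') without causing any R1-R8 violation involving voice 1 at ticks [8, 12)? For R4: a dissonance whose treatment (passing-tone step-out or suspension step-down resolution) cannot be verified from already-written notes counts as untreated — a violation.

{A3, B3, F3}

D3: violates R7
E3: violates R4
F3: legal
G3: violates R4
A3: legal
B3: legal
C4: violates R4
D4: violates R1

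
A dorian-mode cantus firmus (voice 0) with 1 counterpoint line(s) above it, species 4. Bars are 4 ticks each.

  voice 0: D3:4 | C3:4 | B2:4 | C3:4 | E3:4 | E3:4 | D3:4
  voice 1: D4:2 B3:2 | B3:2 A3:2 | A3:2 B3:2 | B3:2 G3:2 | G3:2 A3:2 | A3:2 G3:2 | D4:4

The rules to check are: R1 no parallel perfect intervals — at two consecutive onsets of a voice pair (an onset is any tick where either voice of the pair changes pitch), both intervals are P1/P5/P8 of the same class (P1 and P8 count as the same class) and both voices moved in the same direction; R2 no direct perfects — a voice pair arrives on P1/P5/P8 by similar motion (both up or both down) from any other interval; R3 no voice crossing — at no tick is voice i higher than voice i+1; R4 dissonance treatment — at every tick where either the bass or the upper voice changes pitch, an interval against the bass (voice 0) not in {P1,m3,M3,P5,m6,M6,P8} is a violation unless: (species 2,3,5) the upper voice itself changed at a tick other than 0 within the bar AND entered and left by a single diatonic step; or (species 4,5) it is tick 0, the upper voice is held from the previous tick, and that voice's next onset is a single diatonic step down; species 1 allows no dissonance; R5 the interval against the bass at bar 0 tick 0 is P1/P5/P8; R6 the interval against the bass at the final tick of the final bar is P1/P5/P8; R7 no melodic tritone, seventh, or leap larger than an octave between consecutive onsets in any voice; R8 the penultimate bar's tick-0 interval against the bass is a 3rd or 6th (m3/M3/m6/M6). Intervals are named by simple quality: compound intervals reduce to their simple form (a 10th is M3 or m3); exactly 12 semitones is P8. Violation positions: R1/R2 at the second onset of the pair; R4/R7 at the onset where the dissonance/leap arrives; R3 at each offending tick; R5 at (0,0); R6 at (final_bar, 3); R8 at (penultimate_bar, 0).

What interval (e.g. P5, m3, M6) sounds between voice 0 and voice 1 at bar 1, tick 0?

M7

voice 0=C3 voice 1=B3 -> M7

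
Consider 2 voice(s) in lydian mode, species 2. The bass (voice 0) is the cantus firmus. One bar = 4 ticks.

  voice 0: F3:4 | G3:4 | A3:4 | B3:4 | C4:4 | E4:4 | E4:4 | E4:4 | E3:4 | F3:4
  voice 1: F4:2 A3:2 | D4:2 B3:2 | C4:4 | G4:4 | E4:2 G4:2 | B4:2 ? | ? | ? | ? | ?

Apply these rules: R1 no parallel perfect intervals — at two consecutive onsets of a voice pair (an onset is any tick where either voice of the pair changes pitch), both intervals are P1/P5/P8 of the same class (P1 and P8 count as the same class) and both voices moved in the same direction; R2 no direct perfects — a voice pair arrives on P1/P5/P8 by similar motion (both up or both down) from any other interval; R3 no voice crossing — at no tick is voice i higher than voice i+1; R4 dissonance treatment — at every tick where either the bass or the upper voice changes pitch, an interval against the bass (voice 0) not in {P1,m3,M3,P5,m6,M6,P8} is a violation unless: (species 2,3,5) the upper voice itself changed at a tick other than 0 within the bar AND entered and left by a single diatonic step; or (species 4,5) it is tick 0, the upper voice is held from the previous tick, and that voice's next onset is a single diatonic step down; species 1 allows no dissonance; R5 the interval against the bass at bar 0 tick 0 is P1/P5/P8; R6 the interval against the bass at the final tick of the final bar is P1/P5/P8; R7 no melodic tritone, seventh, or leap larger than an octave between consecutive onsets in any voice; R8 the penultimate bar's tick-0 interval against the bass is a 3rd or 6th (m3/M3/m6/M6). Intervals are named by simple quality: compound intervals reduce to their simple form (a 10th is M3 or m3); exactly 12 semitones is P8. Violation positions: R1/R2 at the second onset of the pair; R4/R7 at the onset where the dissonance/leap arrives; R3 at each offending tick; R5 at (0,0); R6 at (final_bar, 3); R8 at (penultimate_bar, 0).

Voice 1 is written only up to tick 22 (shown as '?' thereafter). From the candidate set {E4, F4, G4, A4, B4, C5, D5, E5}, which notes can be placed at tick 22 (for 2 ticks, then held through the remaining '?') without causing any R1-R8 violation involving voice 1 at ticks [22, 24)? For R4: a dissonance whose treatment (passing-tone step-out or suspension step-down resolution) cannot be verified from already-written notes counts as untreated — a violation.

E4: legal
F4: violates R4,R7
G4: legal
A4: violates R4
B4: legal
C5: legal
D5: violates R4
E5: legal

{B4, C5, E4, E5, G4}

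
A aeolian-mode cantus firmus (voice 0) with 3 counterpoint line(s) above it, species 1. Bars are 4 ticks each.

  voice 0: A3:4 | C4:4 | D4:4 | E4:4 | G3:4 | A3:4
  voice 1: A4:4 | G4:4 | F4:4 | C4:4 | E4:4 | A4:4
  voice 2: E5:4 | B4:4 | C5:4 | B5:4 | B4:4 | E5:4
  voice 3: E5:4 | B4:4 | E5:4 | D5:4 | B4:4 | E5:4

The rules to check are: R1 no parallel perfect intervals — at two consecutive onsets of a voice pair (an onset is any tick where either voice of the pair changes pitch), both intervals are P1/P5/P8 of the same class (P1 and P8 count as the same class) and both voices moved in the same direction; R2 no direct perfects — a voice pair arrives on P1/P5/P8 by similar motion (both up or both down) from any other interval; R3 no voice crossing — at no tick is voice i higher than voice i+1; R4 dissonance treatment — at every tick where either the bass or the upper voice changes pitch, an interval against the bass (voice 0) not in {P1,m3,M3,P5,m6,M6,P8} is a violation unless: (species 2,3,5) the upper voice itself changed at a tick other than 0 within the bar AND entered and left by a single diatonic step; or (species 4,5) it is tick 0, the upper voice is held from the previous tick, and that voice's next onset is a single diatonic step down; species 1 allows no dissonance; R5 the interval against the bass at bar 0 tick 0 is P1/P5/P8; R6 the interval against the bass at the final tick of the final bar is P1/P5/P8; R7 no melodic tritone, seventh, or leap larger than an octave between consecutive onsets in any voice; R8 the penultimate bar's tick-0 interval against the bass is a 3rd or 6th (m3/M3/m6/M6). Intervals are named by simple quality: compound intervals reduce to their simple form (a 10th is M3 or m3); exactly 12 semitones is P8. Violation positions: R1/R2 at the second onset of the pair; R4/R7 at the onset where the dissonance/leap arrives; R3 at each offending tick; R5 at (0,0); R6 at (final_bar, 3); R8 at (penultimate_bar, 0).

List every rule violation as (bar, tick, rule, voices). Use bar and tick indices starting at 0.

(1, 0, R1, (2, 3))
(1, 0, R4, (0, 2))
(1, 0, R4, (0, 3))
(2, 0, R4, (0, 2))
(2, 0, R4, (0, 3))
(3, 0, R2, (0, 2))
(3, 0, R3, (0, 1))
(3, 0, R3, (2, 3))
(3, 0, R4, (0, 3))
(3, 0, R7, (2,))
(3, 1, R3, (0, 1))
(3, 1, R3, (2, 3))
(3, 2, R3, (0, 1))
(3, 2, R3, (2, 3))
(3, 3, R3, (0, 1))
(3, 3, R3, (2, 3))
(4, 0, R2, (2, 3))
(5, 0, R1, (1, 2))
(5, 0, R1, (1, 3))
(5, 0, R1, (2, 3))
(5, 0, R2, (0, 1))
(5, 0, R2, (0, 2))
(5, 0, R2, (0, 3))

bar 0: v0=A3 v1=A4 v2=E5 v3=E5 downbeat P5
bar 1: v0=C4 v1=G4 v2=B4 v3=B4 downbeat M7
bar 2: v0=D4 v1=F4 v2=C5 v3=E5 downbeat M2
bar 3: v0=E4 v1=C4 v2=B5 v3=D5 downbeat m7
bar 4: v0=G3 v1=E4 v2=B4 v3=B4 downbeat M3
bar 5: v0=A3 v1=A4 v2=E5 v3=E5 downbeat P5
  -> R1 @ bar 1 tick 0 v(2, 3): E5/E5 P1 -> B4/B4 P1 similar
  -> R4 @ bar 1 tick 0 v(0, 2): C4/B4 M7 untreated
  -> R4 @ bar 1 tick 0 v(0, 3): C4/B4 M7 untreated
  -> R4 @ bar 2 tick 0 v(0, 2): D4/C5 m7 untreated
  -> R4 @ bar 2 tick 0 v(0, 3): D4/E5 M2 untreated
  -> R2 @ bar 3 tick 0 v(0, 2): D4/C5 m7 -> E4/B5 P5 similar
  -> R3 @ bar 3 tick 0 v(0, 1): E4 above C4
  -> R3 @ bar 3 tick 0 v(2, 3): B5 above D5
  -> R4 @ bar 3 tick 0 v(0, 3): E4/D5 m7 untreated
  -> R7 @ bar 3 tick 0 v(2,): C5->B5 leap 11st
  -> R3 @ bar 3 tick 1 v(0, 1): E4 above C4
  -> R3 @ bar 3 tick 1 v(2, 3): B5 above D5
  -> R3 @ bar 3 tick 2 v(0, 1): E4 above C4
  -> R3 @ bar 3 tick 2 v(2, 3): B5 above D5
  -> R3 @ bar 3 tick 3 v(0, 1): E4 above C4
  -> R3 @ bar 3 tick 3 v(2, 3): B5 above D5
  -> R2 @ bar 4 tick 0 v(2, 3): B5/D5 M6 -> B4/B4 P1 similar
  -> R1 @ bar 5 tick 0 v(1, 2): E4/B4 P5 -> A4/E5 P5 similar
  -> R1 @ bar 5 tick 0 v(1, 3): E4/B4 P5 -> A4/E5 P5 similar
  -> R1 @ bar 5 tick 0 v(2, 3): B4/B4 P1 -> E5/E5 P1 similar
  -> R2 @ bar 5 tick 0 v(0, 1): G3/E4 M6 -> A3/A4 P8 similar
  -> R2 @ bar 5 tick 0 v(0, 2): G3/B4 M3 -> A3/E5 P5 similar
  -> R2 @ bar 5 tick 0 v(0, 3): G3/B4 M3 -> A3/E5 P5 similar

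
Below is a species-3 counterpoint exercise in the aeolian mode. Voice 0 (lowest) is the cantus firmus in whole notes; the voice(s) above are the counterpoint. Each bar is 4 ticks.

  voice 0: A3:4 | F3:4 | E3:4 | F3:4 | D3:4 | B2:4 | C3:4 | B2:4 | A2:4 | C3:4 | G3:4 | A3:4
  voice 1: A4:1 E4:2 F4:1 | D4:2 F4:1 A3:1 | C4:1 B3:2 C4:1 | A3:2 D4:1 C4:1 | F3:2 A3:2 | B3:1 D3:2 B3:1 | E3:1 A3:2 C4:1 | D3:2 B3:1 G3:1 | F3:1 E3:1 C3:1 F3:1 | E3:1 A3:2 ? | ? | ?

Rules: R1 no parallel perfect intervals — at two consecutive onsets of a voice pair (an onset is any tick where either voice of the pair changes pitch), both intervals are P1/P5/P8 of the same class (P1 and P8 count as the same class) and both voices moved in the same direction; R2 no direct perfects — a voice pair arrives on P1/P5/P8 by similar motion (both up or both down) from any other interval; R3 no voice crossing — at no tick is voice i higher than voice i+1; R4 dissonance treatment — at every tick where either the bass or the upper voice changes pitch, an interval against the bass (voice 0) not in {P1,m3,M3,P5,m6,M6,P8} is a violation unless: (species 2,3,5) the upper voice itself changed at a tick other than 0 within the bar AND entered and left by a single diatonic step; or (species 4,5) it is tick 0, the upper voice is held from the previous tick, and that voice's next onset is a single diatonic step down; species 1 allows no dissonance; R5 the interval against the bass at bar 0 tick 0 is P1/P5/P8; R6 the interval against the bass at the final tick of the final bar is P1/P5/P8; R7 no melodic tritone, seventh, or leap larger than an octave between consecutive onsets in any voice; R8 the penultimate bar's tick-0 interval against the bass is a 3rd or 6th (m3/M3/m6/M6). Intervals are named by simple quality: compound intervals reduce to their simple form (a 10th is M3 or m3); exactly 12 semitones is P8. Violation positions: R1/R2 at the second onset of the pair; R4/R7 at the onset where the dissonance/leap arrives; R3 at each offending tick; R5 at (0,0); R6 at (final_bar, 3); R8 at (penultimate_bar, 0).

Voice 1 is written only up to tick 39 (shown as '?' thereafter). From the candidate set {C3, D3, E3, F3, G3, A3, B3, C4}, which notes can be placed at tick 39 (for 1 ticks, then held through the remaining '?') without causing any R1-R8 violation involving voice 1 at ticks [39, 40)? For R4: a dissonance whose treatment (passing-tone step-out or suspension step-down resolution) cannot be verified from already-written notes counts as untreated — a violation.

C3: legal
D3: violates R4
E3: legal
F3: violates R4
G3: legal
A3: legal
B3: violates R4
C4: legal

{A3, C3, C4, E3, G3}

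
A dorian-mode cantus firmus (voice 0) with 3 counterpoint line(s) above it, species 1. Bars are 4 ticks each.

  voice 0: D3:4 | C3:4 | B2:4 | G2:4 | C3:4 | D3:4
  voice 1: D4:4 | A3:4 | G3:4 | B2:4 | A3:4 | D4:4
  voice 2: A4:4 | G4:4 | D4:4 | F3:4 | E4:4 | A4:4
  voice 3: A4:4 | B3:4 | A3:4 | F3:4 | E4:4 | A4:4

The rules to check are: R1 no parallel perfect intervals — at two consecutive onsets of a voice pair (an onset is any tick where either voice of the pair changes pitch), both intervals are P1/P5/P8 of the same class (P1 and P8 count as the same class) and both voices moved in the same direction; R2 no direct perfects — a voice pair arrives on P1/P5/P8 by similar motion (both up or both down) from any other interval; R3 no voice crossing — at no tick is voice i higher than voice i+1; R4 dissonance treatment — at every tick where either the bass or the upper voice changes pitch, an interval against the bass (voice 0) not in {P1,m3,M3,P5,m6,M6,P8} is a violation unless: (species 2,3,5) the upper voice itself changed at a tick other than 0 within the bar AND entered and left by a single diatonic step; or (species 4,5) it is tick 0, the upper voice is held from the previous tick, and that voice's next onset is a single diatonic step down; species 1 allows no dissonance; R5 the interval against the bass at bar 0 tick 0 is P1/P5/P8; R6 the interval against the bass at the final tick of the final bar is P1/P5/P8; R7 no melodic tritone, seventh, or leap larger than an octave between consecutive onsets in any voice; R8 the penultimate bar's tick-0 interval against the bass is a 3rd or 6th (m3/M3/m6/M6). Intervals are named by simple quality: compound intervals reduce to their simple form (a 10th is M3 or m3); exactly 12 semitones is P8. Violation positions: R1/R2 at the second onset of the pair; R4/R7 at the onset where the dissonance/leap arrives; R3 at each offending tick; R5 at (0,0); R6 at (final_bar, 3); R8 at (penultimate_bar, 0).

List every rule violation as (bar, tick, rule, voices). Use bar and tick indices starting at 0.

(1, 0, R1, (0, 2))
(1, 0, R3, (2, 3))
(1, 0, R4, (0, 3))
(1, 0, R7, (3,))
(1, 1, R3, (2, 3))
(1, 2, R3, (2, 3))
(1, 3, R3, (2, 3))
(2, 0, R2, (1, 2))
(2, 0, R3, (2, 3))
(2, 0, R4, (0, 3))
(2, 1, R3, (2, 3))
(2, 2, R3, (2, 3))
(2, 3, R3, (2, 3))
(3, 0, R2, (2, 3))
(3, 0, R4, (0, 2))
(3, 0, R4, (0, 3))
(4, 0, R1, (2, 3))
(4, 0, R2, (1, 2))
(4, 0, R2, (1, 3))
(4, 0, R7, (1,))
(4, 0, R7, (2,))
(4, 0, R7, (3,))
(5, 0, R1, (1, 2))
(5, 0, R1, (1, 3))
(5, 0, R1, (2, 3))
(5, 0, R2, (0, 1))
(5, 0, R2, (0, 2))
(5, 0, R2, (0, 3))

bar 0: v0=D3 v1=D4 v2=A4 v3=A4 downbeat P5
bar 1: v0=C3 v1=A3 v2=G4 v3=B3 downbeat M7
bar 2: v0=B2 v1=G3 v2=D4 v3=A3 downbeat m7
bar 3: v0=G2 v1=B2 v2=F3 v3=F3 downbeat m7
bar 4: v0=C3 v1=A3 v2=E4 v3=E4 downbeat M3
bar 5: v0=D3 v1=D4 v2=A4 v3=A4 downbeat P5
  -> R1 @ bar 1 tick 0 v(0, 2): D3/A4 P5 -> C3/G4 P5 similar
  -> R3 @ bar 1 tick 0 v(2, 3): G4 above B3
  -> R4 @ bar 1 tick 0 v(0, 3): C3/B3 M7 untreated
  -> R7 @ bar 1 tick 0 v(3,): A4->B3 leap 10st
  -> R3 @ bar 1 tick 1 v(2, 3): G4 above B3
  -> R3 @ bar 1 tick 2 v(2, 3): G4 above B3
  -> R3 @ bar 1 tick 3 v(2, 3): G4 above B3
  -> R2 @ bar 2 tick 0 v(1, 2): A3/G4 m7 -> G3/D4 P5 similar
  -> R3 @ bar 2 tick 0 v(2, 3): D4 above A3
  -> R4 @ bar 2 tick 0 v(0, 3): B2/A3 m7 untreated
  -> R3 @ bar 2 tick 1 v(2, 3): D4 above A3
  -> R3 @ bar 2 tick 2 v(2, 3): D4 above A3
  -> R3 @ bar 2 tick 3 v(2, 3): D4 above A3
  -> R2 @ bar 3 tick 0 v(2, 3): D4/A3 P4 -> F3/F3 P1 similar
  -> R4 @ bar 3 tick 0 v(0, 2): G2/F3 m7 untreated
  -> R4 @ bar 3 tick 0 v(0, 3): G2/F3 m7 untreated
  -> R1 @ bar 4 tick 0 v(2, 3): F3/F3 P1 -> E4/E4 P1 similar
  -> R2 @ bar 4 tick 0 v(1, 2): B2/F3 TT -> A3/E4 P5 similar
  -> R2 @ bar 4 tick 0 v(1, 3): B2/F3 TT -> A3/E4 P5 similar
  -> R7 @ bar 4 tick 0 v(1,): B2->A3 leap 10st
  -> R7 @ bar 4 tick 0 v(2,): F3->E4 leap 11st
  -> R7 @ bar 4 tick 0 v(3,): F3->E4 leap 11st
  -> R1 @ bar 5 tick 0 v(1, 2): A3/E4 P5 -> D4/A4 P5 similar
  -> R1 @ bar 5 tick 0 v(1, 3): A3/E4 P5 -> D4/A4 P5 similar
  -> R1 @ bar 5 tick 0 v(2, 3): E4/E4 P1 -> A4/A4 P1 similar
  -> R2 @ bar 5 tick 0 v(0, 1): C3/A3 M6 -> D3/D4 P8 similar
  -> R2 @ bar 5 tick 0 v(0, 2): C3/E4 M3 -> D3/A4 P5 similar
  -> R2 @ bar 5 tick 0 v(0, 3): C3/E4 M3 -> D3/A4 P5 similar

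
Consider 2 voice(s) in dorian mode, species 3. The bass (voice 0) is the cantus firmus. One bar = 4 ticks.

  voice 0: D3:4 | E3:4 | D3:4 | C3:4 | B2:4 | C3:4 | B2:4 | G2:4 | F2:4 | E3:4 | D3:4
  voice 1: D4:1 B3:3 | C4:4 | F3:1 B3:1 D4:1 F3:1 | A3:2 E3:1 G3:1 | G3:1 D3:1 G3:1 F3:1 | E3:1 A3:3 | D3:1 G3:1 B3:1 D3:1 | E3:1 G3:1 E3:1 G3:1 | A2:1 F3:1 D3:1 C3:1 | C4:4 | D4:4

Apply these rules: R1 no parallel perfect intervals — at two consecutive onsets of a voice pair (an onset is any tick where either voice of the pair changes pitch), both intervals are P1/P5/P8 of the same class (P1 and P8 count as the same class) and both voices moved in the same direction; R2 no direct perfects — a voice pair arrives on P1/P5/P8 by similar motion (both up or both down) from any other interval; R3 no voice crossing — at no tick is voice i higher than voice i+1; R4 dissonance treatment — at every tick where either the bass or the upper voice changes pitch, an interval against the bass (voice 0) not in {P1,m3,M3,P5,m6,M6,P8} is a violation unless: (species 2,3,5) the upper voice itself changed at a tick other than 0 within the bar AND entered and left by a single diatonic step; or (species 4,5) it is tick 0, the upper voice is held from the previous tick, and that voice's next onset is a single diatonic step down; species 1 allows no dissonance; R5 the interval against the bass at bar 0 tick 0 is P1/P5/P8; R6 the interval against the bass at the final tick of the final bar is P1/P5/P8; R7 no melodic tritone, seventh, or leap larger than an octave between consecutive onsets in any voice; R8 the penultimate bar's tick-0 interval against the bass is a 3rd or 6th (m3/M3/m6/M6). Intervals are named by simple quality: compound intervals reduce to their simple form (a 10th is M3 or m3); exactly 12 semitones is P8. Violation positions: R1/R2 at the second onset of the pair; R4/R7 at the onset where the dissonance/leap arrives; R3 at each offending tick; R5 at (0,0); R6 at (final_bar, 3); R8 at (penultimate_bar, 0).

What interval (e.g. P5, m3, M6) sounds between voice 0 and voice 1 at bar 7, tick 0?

voice 0=G2 voice 1=E3 -> M6

M6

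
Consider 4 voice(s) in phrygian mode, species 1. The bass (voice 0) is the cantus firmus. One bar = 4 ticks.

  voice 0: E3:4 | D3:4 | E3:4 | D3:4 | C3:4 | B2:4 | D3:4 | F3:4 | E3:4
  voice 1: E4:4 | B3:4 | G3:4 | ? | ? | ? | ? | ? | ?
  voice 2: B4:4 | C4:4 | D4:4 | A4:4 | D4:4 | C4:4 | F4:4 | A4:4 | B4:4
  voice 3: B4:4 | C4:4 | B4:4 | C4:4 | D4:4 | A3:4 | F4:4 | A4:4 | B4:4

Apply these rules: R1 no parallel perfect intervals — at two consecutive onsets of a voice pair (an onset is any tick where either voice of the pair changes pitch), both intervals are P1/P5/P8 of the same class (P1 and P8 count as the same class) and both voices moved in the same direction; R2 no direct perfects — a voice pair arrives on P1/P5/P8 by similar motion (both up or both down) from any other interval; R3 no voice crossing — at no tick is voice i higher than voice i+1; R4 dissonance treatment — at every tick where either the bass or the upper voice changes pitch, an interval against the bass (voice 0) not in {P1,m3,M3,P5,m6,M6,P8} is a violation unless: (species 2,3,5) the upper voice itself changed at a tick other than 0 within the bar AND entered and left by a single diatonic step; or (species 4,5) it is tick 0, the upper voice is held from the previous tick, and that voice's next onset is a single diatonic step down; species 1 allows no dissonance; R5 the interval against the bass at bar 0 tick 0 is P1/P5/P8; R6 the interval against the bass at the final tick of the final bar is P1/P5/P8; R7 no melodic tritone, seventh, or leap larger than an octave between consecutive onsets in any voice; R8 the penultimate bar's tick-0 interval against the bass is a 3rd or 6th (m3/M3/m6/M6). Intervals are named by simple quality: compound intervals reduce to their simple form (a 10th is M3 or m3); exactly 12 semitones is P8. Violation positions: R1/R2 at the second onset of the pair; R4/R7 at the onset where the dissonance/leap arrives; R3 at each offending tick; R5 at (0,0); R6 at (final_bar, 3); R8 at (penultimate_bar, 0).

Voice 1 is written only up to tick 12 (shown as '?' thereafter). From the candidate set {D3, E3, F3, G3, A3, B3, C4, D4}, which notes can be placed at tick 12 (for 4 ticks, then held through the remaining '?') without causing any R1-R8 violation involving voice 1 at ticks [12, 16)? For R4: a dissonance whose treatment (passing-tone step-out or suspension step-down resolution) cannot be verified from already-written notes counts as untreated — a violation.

D3: violates R2
E3: violates R4
F3: violates R2
G3: violates R4
A3: violates R2
B3: legal
C4: violates R4
D4: violates R1

{B3}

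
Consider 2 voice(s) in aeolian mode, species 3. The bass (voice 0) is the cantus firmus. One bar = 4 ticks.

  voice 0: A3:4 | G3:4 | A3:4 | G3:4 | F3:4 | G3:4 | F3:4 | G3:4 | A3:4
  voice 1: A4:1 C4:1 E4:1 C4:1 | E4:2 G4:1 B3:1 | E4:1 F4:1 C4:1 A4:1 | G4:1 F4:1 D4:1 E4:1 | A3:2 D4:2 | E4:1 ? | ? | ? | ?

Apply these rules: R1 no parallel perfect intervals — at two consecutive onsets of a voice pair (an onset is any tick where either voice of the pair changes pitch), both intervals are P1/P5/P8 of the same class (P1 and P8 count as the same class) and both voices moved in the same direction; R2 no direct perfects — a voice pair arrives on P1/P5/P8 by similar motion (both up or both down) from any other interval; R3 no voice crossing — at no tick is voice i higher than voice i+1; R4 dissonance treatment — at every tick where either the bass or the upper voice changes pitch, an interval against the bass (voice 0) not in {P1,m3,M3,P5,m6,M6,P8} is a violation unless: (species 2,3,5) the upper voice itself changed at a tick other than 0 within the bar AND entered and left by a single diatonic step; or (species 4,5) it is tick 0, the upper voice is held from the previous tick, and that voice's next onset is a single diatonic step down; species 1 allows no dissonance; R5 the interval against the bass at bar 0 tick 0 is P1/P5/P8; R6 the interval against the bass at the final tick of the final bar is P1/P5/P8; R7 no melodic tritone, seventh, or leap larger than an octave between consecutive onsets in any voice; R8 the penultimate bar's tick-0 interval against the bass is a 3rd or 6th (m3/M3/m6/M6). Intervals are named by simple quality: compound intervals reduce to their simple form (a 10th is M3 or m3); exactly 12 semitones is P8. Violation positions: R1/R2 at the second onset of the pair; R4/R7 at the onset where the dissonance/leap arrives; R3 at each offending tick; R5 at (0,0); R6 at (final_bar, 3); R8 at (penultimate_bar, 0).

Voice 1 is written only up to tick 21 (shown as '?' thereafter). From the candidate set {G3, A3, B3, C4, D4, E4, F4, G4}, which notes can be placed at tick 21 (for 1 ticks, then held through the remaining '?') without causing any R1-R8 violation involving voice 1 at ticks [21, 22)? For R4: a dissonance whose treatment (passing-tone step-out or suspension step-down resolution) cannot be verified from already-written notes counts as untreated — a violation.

G3: legal
A3: violates R4
B3: legal
C4: violates R4
D4: legal
E4: legal
F4: violates R4
G4: legal

{B3, D4, E4, G3, G4}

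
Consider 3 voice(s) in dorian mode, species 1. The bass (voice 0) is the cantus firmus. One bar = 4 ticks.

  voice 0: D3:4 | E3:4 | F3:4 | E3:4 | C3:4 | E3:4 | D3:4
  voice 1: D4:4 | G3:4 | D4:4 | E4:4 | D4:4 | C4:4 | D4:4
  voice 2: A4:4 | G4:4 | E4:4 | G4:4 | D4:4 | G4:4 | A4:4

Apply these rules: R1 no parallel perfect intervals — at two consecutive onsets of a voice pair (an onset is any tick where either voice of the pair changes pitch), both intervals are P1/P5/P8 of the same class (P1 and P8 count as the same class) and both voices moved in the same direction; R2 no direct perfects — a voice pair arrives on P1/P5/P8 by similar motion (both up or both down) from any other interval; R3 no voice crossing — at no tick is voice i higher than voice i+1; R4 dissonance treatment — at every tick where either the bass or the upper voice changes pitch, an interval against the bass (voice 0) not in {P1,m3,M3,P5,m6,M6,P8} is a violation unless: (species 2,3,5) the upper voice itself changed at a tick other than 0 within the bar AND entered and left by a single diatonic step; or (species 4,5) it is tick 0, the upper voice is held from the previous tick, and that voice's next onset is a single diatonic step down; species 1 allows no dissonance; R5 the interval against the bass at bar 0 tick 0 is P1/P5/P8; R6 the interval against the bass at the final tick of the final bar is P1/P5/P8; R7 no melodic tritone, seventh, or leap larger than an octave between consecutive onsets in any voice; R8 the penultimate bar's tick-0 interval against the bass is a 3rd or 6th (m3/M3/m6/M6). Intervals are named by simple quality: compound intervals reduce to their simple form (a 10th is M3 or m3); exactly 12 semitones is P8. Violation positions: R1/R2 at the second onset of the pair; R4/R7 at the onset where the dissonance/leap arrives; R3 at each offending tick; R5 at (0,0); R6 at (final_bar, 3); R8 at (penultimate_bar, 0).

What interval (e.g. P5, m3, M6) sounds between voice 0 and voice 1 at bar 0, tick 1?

voice 0=D3 voice 1=D4 -> P8

P8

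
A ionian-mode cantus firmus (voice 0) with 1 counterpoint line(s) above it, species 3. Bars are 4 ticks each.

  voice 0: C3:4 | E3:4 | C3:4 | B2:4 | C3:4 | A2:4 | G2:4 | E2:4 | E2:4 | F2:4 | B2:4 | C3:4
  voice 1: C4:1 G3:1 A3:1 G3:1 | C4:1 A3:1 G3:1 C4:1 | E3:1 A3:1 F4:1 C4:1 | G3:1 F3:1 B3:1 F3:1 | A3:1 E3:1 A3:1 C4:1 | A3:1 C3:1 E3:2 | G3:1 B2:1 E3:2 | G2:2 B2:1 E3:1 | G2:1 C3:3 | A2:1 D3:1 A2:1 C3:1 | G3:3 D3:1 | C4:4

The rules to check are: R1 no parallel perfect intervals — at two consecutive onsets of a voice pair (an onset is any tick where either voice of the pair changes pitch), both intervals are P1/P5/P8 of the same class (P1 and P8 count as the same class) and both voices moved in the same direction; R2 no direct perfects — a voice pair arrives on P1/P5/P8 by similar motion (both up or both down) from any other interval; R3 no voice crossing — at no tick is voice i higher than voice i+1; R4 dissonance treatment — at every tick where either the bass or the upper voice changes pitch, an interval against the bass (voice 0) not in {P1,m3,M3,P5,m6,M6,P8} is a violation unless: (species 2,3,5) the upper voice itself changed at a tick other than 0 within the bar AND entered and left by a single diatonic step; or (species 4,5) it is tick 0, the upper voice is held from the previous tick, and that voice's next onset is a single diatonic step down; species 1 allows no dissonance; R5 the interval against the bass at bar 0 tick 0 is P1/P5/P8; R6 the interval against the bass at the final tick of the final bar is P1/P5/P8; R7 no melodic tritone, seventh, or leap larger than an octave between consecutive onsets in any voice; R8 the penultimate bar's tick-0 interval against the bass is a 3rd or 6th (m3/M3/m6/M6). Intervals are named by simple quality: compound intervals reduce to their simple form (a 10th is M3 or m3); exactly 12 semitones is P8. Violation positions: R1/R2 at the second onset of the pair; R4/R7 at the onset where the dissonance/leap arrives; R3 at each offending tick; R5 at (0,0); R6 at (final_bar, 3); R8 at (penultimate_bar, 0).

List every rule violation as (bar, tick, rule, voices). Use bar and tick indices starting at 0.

bar 0: v0=C3 v1=C4 downbeat P8
bar 1: v0=E3 v1=C4 downbeat m6
bar 2: v0=C3 v1=E3 downbeat M3
bar 3: v0=B2 v1=G3 downbeat m6
bar 4: v0=C3 v1=A3 downbeat M6
bar 5: v0=A2 v1=A3 downbeat P8
bar 6: v0=G2 v1=G3 downbeat P8
bar 7: v0=E2 v1=G2 downbeat m3
bar 8: v0=E2 v1=G2 downbeat m3
bar 9: v0=F2 v1=A2 downbeat M3
bar 10: v0=B2 v1=G3 downbeat m6
bar 11: v0=C3 v1=C4 downbeat P8
  -> R4 @ bar 1 tick 1 v(0, 1): E3/A3 P4 untreated
  -> R4 @ bar 2 tick 2 v(0, 1): C3/F4 P4 untreated
  -> R4 @ bar 3 tick 1 v(0, 1): B2/F3 TT untreated
  -> R7 @ bar 3 tick 2 v(1,): F3->B3 leap 6st
  -> R4 @ bar 3 tick 3 v(0, 1): B2/F3 TT untreated
  -> R7 @ bar 3 tick 3 v(1,): B3->F3 leap 6st
  -> R1 @ bar 5 tick 0 v(0, 1): C3/C4 P8 -> A2/A3 P8 similar
  -> R7 @ bar 10 tick 0 v(0,): F2->B2 leap 6st
  -> R2 @ bar 11 tick 0 v(0, 1): B2/D3 m3 -> C3/C4 P8 similar
  -> R7 @ bar 11 tick 0 v(1,): D3->C4 leap 10st

(1, 1, R4, (0, 1))
(2, 2, R4, (0, 1))
(3, 1, R4, (0, 1))
(3, 2, R7, (1,))
(3, 3, R4, (0, 1))
(3, 3, R7, (1,))
(5, 0, R1, (0, 1))
(10, 0, R7, (0,))
(11, 0, R2, (0, 1))
(11, 0, R7, (1,))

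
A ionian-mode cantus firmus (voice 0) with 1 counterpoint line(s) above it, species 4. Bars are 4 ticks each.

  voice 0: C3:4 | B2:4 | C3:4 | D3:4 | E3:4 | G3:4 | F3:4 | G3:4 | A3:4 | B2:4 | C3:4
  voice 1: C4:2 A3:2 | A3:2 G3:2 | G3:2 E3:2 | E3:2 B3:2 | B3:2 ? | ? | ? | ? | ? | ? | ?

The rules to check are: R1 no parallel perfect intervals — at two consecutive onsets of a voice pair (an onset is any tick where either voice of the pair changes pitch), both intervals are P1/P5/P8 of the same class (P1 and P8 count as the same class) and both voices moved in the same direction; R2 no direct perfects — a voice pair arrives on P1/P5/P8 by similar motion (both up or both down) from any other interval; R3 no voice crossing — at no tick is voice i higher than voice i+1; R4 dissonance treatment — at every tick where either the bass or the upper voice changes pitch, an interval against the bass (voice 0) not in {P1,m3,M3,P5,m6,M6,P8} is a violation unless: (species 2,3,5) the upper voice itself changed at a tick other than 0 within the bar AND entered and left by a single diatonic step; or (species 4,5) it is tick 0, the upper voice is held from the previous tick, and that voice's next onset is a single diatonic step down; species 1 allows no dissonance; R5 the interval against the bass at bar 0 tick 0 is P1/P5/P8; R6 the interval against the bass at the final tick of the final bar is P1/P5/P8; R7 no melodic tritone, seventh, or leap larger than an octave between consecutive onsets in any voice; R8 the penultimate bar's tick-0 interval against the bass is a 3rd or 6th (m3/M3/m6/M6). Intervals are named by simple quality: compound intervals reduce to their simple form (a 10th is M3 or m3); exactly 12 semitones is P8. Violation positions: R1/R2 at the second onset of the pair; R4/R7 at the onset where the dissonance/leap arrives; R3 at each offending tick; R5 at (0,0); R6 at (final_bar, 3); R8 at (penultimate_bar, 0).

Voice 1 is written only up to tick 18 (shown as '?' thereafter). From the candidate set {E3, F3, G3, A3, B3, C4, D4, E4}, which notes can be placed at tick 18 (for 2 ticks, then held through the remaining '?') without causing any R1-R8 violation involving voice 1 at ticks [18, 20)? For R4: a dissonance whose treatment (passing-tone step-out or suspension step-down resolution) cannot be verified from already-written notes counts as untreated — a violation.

E3: legal
F3: violates R4,R7
G3: legal
A3: violates R4
B3: legal
C4: legal
D4: violates R4
E4: legal

{B3, C4, E3, E4, G3}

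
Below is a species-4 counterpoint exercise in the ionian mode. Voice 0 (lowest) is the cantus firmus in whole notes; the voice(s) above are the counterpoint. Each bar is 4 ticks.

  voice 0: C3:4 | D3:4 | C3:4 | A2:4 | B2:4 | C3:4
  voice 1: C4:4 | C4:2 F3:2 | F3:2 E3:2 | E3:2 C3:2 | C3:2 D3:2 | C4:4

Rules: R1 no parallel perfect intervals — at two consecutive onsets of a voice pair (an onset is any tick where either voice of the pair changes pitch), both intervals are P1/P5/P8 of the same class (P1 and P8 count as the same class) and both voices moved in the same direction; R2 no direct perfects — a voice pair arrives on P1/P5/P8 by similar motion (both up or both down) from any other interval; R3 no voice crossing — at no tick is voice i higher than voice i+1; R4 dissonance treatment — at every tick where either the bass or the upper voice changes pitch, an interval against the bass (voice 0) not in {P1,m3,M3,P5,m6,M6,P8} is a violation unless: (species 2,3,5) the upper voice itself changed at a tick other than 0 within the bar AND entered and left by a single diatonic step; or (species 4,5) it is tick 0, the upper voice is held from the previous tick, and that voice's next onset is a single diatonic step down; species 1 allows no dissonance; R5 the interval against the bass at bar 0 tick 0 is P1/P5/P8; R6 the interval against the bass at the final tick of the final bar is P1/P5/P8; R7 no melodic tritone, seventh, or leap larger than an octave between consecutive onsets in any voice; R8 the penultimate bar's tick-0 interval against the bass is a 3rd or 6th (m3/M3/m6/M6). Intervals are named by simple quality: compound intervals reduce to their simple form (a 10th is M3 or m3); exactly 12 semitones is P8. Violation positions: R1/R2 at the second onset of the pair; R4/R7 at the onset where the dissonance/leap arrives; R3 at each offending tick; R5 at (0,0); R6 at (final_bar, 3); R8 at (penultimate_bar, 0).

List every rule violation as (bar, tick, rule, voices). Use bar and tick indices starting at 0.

(1, 0, R4, (0, 1))
(4, 0, R4, (0, 1))
(4, 0, R8, (0, 1))
(5, 0, R2, (0, 1))
(5, 0, R7, (1,))

bar 0: v0=C3 v1=C4 downbeat P8
bar 1: v0=D3 v1=C4 downbeat m7
bar 2: v0=C3 v1=F3 downbeat P4
bar 3: v0=A2 v1=E3 downbeat P5
bar 4: v0=B2 v1=C3 downbeat m2
bar 5: v0=C3 v1=C4 downbeat P8
  -> R4 @ bar 1 tick 0 v(0, 1): D3/C4 m7 untreated
  -> R4 @ bar 4 tick 0 v(0, 1): B2/C3 m2 untreated
  -> R8 @ bar 4 tick 0 v(0, 1): penult m2 not 3rd/6th
  -> R2 @ bar 5 tick 0 v(0, 1): B2/D3 m3 -> C3/C4 P8 similar
  -> R7 @ bar 5 tick 0 v(1,): D3->C4 leap 10st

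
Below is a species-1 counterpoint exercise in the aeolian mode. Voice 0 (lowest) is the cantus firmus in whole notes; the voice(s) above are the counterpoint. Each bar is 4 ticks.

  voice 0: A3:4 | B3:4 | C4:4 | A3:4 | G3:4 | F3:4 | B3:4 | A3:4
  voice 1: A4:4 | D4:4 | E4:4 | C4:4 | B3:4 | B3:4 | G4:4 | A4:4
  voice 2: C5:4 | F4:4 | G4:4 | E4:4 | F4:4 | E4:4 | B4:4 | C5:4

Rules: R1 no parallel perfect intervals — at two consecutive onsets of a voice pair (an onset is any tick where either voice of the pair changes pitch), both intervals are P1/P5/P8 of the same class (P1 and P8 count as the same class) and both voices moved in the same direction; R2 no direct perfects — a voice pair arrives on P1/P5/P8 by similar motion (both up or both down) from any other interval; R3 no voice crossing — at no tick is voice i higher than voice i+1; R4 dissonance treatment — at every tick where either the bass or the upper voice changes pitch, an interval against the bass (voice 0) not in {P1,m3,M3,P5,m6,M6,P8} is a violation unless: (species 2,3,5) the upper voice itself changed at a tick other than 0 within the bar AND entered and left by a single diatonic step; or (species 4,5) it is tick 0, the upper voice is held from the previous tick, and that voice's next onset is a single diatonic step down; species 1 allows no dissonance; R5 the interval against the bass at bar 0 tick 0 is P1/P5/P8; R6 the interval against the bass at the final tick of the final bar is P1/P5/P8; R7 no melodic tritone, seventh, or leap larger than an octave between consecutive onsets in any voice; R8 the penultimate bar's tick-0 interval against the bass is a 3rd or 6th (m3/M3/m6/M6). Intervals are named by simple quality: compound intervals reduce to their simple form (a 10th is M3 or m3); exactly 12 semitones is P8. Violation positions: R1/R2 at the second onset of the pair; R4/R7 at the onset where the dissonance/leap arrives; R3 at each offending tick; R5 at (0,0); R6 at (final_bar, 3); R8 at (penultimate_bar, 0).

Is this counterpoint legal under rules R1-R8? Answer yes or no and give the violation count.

No (11 violations)

bar 0: v0=A3 v1=A4 v2=C5 (m3)
bar 1: v0=B3 v1=D4 v2=F4 (TT)
bar 2: v0=C4 v1=E4 v2=G4 (P5)
bar 3: v0=A3 v1=C4 v2=E4 (P5)
bar 4: v0=G3 v1=B3 v2=F4 (m7)
bar 5: v0=F3 v1=B3 v2=E4 (M7)
bar 6: v0=B3 v1=G4 v2=B4 (P8)
bar 7: v0=A3 v1=A4 v2=C5 (m3)
  R5 @ bar0.0: opens on m3
  R4 @ bar1.0: B3/F4 TT untreated
  R2 @ bar2.0: B3/F4 TT -> C4/G4 P5 similar
  R1 @ bar3.0: C4/G4 P5 -> A3/E4 P5 similar
  R4 @ bar4.0: G3/F4 m7 untreated
  R4 @ bar5.0: F3/B3 TT untreated
  R4 @ bar5.0: F3/E4 M7 untreated
  R2 @ bar6.0: F3/E4 M7 -> B3/B4 P8 similar
  R7 @ bar6.0: F3->B3 leap 6st
  R8 @ bar6.0: penult P8 not 3rd/6th
  R6 @ bar7.3: closes on m3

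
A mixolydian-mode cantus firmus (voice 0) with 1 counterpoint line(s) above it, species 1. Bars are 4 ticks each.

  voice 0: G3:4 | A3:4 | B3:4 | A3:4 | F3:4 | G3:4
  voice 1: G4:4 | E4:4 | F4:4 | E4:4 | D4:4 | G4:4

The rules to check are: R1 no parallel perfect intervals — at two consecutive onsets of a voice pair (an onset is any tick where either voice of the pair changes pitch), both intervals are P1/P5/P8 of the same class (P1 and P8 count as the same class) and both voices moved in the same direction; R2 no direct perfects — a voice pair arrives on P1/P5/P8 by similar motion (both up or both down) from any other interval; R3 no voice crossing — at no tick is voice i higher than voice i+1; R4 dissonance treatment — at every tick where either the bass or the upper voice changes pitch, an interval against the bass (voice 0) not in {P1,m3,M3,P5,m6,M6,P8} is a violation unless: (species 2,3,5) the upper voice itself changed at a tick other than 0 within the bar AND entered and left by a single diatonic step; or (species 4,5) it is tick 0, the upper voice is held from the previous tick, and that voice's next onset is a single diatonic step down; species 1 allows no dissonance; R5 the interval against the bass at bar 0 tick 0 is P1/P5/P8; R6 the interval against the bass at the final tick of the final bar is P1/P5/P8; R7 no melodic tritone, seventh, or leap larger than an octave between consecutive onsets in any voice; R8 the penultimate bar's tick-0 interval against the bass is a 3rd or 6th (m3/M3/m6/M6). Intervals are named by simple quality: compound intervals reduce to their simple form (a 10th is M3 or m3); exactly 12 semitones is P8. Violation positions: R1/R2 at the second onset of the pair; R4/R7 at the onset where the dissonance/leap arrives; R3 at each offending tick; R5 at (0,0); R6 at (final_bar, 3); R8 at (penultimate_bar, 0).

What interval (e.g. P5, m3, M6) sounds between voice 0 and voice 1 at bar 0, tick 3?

voice 0=G3 voice 1=G4 -> P8

P8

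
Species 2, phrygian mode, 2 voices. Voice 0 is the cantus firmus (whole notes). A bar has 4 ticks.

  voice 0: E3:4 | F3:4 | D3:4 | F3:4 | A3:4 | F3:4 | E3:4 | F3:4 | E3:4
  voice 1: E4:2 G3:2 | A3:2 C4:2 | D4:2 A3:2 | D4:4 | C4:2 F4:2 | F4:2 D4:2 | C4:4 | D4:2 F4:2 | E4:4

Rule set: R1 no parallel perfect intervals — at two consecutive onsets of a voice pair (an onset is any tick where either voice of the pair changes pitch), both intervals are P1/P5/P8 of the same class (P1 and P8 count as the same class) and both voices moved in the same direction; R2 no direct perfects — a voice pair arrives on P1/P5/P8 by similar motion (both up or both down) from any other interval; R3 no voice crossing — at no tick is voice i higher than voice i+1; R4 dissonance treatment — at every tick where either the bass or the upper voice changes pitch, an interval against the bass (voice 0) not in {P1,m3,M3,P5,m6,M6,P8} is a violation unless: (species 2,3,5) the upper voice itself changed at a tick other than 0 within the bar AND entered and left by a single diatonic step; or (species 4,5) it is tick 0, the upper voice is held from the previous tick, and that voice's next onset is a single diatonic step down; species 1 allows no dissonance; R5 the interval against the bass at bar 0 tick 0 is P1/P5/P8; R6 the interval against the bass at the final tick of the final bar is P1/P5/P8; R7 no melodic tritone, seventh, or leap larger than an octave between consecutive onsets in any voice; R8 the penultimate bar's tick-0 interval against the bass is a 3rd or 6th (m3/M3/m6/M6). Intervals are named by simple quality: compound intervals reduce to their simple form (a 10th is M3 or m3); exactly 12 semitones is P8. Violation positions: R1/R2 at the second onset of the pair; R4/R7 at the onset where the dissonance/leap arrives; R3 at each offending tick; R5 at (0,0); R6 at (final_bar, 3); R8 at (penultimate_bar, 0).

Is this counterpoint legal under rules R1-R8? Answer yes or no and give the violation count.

bar 0: v0=E3 v1=E4 (P8)
bar 1: v0=F3 v1=A3 (M3)
bar 2: v0=D3 v1=D4 (P8)
bar 3: v0=F3 v1=D4 (M6)
bar 4: v0=A3 v1=C4 (m3)
bar 5: v0=F3 v1=F4 (P8)
bar 6: v0=E3 v1=C4 (m6)
bar 7: v0=F3 v1=D4 (M6)
bar 8: v0=E3 v1=E4 (P8)
  R1 @ bar8.0: F3/F4 P8 -> E3/E4 P8 similar

No (1 violations)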